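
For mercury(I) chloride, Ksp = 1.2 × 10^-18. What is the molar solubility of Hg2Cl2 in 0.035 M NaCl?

Hg2Cl2(s) ⇌ Hg2^2+(aq) + 2 Cl^-(aq)
Ksp = [Hg2^2+][Cl^-]^2
Let s = moles of Hg2Cl2 that dissolve per litre. [Hg2^2+] = s, [Cl^-] = 0.035 + 2s ≈ 0.035 (common-ion effect: Cl^- is already 0.035 M).
Ksp ≈ s × (0.035)^2
s = 9.8 × 10^-16 M
Check: 2s = 2.0 x 10^-15 ≪ 0.035, so the approximation is valid.

s = 9.8 x 10^-16 M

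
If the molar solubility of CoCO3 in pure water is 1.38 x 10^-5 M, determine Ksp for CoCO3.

CoCO3(s) ⇌ Co^2+ + CO3^2-
If s mol/L of CoCO3 dissolves, [Co^2+] = s and [CO3^2-] = s.
Ksp = [Co^2+][CO3^2-]
Ksp = s × s = s^2
Ksp = (1.38 x 10^-5)^2 = 1.90 x 10^-10

Ksp ≈ 1.90 × 10^-10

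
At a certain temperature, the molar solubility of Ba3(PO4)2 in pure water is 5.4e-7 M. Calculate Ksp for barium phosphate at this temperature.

Ba3(PO4)2(s) ⇌ 3 Ba^2+(aq) + 2 PO4^3-(aq)
With molar solubility s: [Ba^2+] = 3s, [PO4^3-] = 2s.
Ksp = [Ba^2+]^3[PO4^3-]^2
So Ksp = (3s)^3 × (2s)^2 = 108s^5
Ksp = 108 × (5.4 × 10^-7)^5 = 5.0 × 10^-30

Ksp = 5.0e-30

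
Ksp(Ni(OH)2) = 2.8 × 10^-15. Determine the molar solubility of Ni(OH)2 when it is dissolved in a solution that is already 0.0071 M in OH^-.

Ni(OH)2(s) <=> Ni^2+(aq) + 2 OH^-(aq)
Ksp = [Ni^2+][OH^-]^2
Let s = moles of Ni(OH)2 that dissolve per litre. [Ni^2+] = s, [OH^-] = 0.0071 + 2s ≈ 0.0071 (Ksp is small, so little additional dissolves).
Ksp ≈ s × (0.0071)^2
s = 5.6 × 10^-11 M
Check: 2s = 1.1 × 10^-10 ≪ 0.0071, so the approximation is valid.

s ≈ 5.6 x 10^-11 M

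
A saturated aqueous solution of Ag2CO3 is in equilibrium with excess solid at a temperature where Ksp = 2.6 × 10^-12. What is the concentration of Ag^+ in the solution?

Ag2CO3(s) ⇌ 2 Ag^+ + CO3^2-
Ksp = [Ag^+]^2[CO3^2-]
With molar solubility s: [Ag^+] = 2s, [CO3^2-] = s.
Substituting: Ksp = (2s)^2s = 4s^3
s = (2.6 × 10^-12 / 4)^(1/3) = 8.66 × 10^-5 M
[Ag^+] = 2s = 1.7 × 10^-4 M

[Ag^+] = 1.7e-4 M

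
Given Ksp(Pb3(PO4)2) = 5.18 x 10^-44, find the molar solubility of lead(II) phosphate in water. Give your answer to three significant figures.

s ≈ 8.63e-10 M

Pb3(PO4)2(s) ⇌ 3 Pb^2+(aq) + 2 PO4^3-(aq)
Ksp = [Pb^2+]^3[PO4^3-]^2
If s mol/L of Pb3(PO4)2 dissolves, [Pb^2+] = 3s and [PO4^3-] = 2s.
Substituting: Ksp = (3s)^3(2s)^2 = 108s^5
s^5 = 5.18 x 10^-44 / 108, so s = 8.63 x 10^-10 M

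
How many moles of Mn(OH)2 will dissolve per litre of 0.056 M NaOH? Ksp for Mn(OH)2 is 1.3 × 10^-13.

4.1 × 10^-11 M

Mn(OH)2(s) <=> Mn^2+(aq) + 2 OH^-(aq)
Ksp = [Mn^2+][OH^-]^2
Let s = moles of Mn(OH)2 that dissolve per litre. [Mn^2+] = s, [OH^-] = 0.056 + 2s ≈ 0.056 (since OH^- from NaOH dominates).
Ksp ≈ s × (0.056)^2
s = 4.1 x 10^-11 M
Check: 2s = 8.3 × 10^-11 ≪ 0.056, so the approximation is valid.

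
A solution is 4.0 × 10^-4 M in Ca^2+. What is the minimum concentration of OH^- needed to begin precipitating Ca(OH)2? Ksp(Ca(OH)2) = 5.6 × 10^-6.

Ca(OH)2(s) ⇌ Ca^2+(aq) + 2 OH^-(aq)
Ksp = [Ca^2+][OH^-]^2
Precipitation begins when Q = Ksp. With [Ca^2+] = 4.0 × 10^-4 M:
5.6 × 10^-6 = (4.0 × 10^-4) × [OH^-]^2
[OH^-] = (5.6 × 10^-6 / 4.0 × 10^-4)^(1/2) = 1.2 x 10^-1 M

[OH^-] = 1.2 × 10^-1 M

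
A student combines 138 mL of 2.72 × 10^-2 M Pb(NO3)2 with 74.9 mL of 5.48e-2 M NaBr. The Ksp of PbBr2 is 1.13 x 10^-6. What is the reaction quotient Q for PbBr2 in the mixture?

6.55 × 10^-6

Total volume = 138 + 74.9 = 212.9 mL.
[Pb^2+] = 2.72 × 10^-2 × (138/212.9) = 1.763 × 10^-2 M
[Br^-] = 5.48 × 10^-2 × (74.9/212.9) = 1.928 × 10^-2 M
PbBr2(s) ⇌ Pb^2+(aq) + 2 Br^-(aq), so Q = [Pb^2+][Br^-]^2
Q = (1.763 × 10^-2)(1.928 × 10^-2)^2 = 6.55 × 10^-6
Q > Ksp, so PbBr2 will precipitate.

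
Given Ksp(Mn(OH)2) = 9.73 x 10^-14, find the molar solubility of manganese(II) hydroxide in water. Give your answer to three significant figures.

Mn(OH)2(s) ⇌ Mn^2+ + 2 OH^-
Ksp = [Mn^2+][OH^-]^2
If s mol/L of Mn(OH)2 dissolves, [Mn^2+] = s and [OH^-] = 2s.
Substituting: Ksp = s(2s)^2 = 4s^3
s^3 = 9.73 x 10^-14 / 4, so s = 2.90 x 10^-5 M

2.90 x 10^-5 M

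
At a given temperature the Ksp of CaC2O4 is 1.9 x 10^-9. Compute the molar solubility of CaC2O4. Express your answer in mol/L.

CaC2O4(s) ⇌ Ca^2+ + C2O4^2-
Ksp = [Ca^2+][C2O4^2-]
Let s = molar solubility. Then [Ca^2+] = s and [C2O4^2-] = s.
Ksp = s^2
s = (1.9 x 10^-9)^(1/2) = 4.4 × 10^-5 M

s ≈ 4.4 × 10^-5 M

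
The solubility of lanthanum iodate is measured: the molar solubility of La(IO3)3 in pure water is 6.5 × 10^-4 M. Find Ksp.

Ksp = 4.8 × 10^-12

La(IO3)3(s) ⇌ La^3+(aq) + 3 IO3^-(aq)
For each mole of La(IO3)3 that dissolves: [La^3+] = s, [IO3^-] = 3s.
Ksp = [La^3+][IO3^-]^3
Substituting: Ksp = s(3s)^3 = 27s^4
Ksp = 27 × (6.5 x 10^-4)^4 = 4.8 × 10^-12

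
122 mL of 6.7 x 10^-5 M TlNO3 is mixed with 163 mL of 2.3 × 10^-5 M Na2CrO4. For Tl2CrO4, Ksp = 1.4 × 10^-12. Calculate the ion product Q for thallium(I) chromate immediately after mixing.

1.1e-14

Total volume = 122 + 163 = 285 mL.
[Tl^+] = 6.7 × 10^-5 × (122/285) = 2.87 x 10^-5 M
[CrO4^2-] = 2.3 x 10^-5 × (163/285) = 1.32 × 10^-5 M
Tl2CrO4(s) <=> 2 Tl^+(aq) + CrO4^2-(aq), so Q = [Tl^+]^2[CrO4^2-]
Q = (2.87 × 10^-5)^2(1.32 × 10^-5) = 1.1 x 10^-14
Q < Ksp, so no precipitate of Tl2CrO4 forms.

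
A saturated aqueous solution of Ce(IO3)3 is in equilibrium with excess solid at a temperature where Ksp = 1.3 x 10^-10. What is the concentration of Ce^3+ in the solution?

Ce(IO3)3(s) <=> Ce^3+ + 3 IO3^-
Ksp = [Ce^3+][IO3^-]^3
If s mol/L of Ce(IO3)3 dissolves, [Ce^3+] = s and [IO3^-] = 3s.
So Ksp = s × (3s)^3 = 27s^4
s^4 = 1.3 x 10^-10 / 27, so s = 1.48 x 10^-3 M
[Ce^3+] = s = 1.5 x 10^-3 M

[Ce^3+] ≈ 1.5 × 10^-3 M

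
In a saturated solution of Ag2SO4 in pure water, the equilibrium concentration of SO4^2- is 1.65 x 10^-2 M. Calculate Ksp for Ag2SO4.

Ksp ≈ 1.80 × 10^-5

Ag2SO4(s) <=> 2 Ag^+(aq) + SO4^2-(aq)
Stoichiometry gives [Ag^+] = (2/1)[SO4^2-] = 3.300 × 10^-2 M.
Ksp = [Ag^+]^2[SO4^2-]
Ksp = (3.300 x 10^-2)^2 × 1.65 × 10^-2 = 1.80 × 10^-5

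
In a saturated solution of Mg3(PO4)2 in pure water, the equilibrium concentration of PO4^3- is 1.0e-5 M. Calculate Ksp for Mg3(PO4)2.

Ksp ≈ 3.4 × 10^-25

Mg3(PO4)2(s) ⇌ 3 Mg^2+(aq) + 2 PO4^3-(aq)
Stoichiometry gives [Mg^2+] = (3/2)[PO4^3-] = 1.50 x 10^-5 M.
Ksp = [Mg^2+]^3[PO4^3-]^2
Ksp = (1.50 × 10^-5)^3 × (1.0 × 10^-5)^2 = 3.4 x 10^-25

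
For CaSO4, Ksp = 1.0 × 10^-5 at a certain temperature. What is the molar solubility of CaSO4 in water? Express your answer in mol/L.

s = 3.2 × 10^-3 M

CaSO4(s) ⇌ Ca^2+(aq) + SO4^2-(aq)
Ksp = [Ca^2+][SO4^2-]
With molar solubility s: [Ca^2+] = s, [SO4^2-] = s.
Ksp = s × s = s^2
s = √(1.0 × 10^-5) = 3.2 × 10^-3 M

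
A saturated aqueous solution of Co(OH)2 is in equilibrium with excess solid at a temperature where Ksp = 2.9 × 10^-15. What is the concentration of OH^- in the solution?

Co(OH)2(s) <=> Co^2+(aq) + 2 OH^-(aq)
Ksp = [Co^2+][OH^-]^2
Let s = molar solubility. Then [Co^2+] = s and [OH^-] = 2s.
So Ksp = s × (2s)^2 = 4s^3
s^3 = 2.9 × 10^-15 / 4, so s = 8.98 × 10^-6 M
[OH^-] = 2s = 1.8 × 10^-5 M

1.8 x 10^-5 M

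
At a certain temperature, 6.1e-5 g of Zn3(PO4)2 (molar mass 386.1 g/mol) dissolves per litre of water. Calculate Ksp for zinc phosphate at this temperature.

Molar solubility s = (6.1 × 10^-5 g/L) / (386.1 g/mol) = 1.58 × 10^-7 M.
Zn3(PO4)2(s) ⇌ 3 Zn^2+ + 2 PO4^3-
For each mole of Zn3(PO4)2 that dissolves: [Zn^2+] = 3s, [PO4^3-] = 2s.
Ksp = [Zn^2+]^3[PO4^3-]^2
So Ksp = (3s)^3 × (2s)^2 = 108s^5
With s = 1.58 × 10^-7: Ksp = 1.1 x 10^-32

Ksp = 1.1 × 10^-32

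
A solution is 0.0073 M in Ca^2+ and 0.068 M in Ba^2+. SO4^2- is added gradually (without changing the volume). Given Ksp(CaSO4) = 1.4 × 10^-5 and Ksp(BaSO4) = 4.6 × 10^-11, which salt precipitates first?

BaSO4

Precipitation of each salt starts when its ion product equals its Ksp.
For CaSO4: 1.4 × 10^-5 = 0.0073 × [SO4^2-]  ⇒  [SO4^2-] = 1.9 × 10^-3 M.
For BaSO4: 4.6 × 10^-11 = 0.068 × [SO4^2-]  ⇒  [SO4^2-] = 6.8 × 10^-10 M.
The salt with the lower threshold [SO4^2-] precipitates first: BaSO4.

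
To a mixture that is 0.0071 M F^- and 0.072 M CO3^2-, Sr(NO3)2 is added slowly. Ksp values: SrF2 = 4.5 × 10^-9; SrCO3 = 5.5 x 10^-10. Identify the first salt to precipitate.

Each salt begins to precipitate when Q = Ksp, i.e. when [Sr^2+] reaches its threshold.
For SrF2: 4.5 × 10^-9 = (0.0071)^2 × [Sr^2+]  ⇒  [Sr^2+] = 8.9 × 10^-5 M.
For SrCO3: 5.5 x 10^-10 = 0.072 × [Sr^2+]  ⇒  [Sr^2+] = 7.6 × 10^-9 M.
The salt with the lower threshold [Sr^2+] precipitates first: SrCO3.

SrCO3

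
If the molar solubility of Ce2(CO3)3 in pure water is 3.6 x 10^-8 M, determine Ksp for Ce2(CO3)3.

Ksp ≈ 6.5 x 10^-36

Ce2(CO3)3(s) ⇌ 2 Ce^3+(aq) + 3 CO3^2-(aq)
With molar solubility s: [Ce^3+] = 2s, [CO3^2-] = 3s.
Ksp = [Ce^3+]^2[CO3^2-]^3
Substituting: Ksp = (2s)^2(3s)^3 = 108s^5
Ksp = 108 × (3.6 × 10^-8)^5 = 6.5 × 10^-36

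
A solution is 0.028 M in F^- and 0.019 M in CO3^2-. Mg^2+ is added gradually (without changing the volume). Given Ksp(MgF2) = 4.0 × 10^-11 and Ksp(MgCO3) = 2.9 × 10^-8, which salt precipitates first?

MgF2

Precipitation of each salt starts when its ion product equals its Ksp.
For MgF2: 4.0 × 10^-11 = (0.028)^2 × [Mg^2+]  ⇒  [Mg^2+] = 5.1 × 10^-8 M.
For MgCO3: 2.9 × 10^-8 = 0.019 × [Mg^2+]  ⇒  [Mg^2+] = 1.5 × 10^-6 M.
The salt with the lower threshold [Mg^2+] precipitates first: MgF2.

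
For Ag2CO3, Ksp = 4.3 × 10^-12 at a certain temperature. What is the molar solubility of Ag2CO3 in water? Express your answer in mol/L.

1.0 × 10^-4 M

Ag2CO3(s) ⇌ 2 Ag^+ + CO3^2-
Ksp = [Ag^+]^2[CO3^2-]
Let s = molar solubility. Then [Ag^+] = 2s and [CO3^2-] = s.
So Ksp = (2s)^2 × s = 4s^3
s^3 = 4.3 × 10^-12 / 4, so s = 1.0 x 10^-4 M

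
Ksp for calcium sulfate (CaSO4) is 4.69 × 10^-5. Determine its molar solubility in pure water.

6.85e-3 M

CaSO4(s) <=> Ca^2+ + SO4^2-
Ksp = [Ca^2+][SO4^2-]
For each mole of CaSO4 that dissolves: [Ca^2+] = s, [SO4^2-] = s.
Ksp = s^2
s = (4.69 × 10^-5)^(1/2) = 6.85 x 10^-3 M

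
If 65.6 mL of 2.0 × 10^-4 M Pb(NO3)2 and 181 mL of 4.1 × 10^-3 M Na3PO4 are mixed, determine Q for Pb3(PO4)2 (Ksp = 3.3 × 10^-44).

Total volume = 65.6 + 181 = 246.6 mL.
[Pb^2+] = 2.0 × 10^-4 × (65.6/246.6) = 5.32 × 10^-5 M
[PO4^3-] = 4.1 × 10^-3 × (181/246.6) = 3.01 × 10^-3 M
Pb3(PO4)2(s) <=> 3 Pb^2+ + 2 PO4^3-, so Q = [Pb^2+]^3[PO4^3-]^2
Q = (5.32 x 10^-5)^3(3.01 × 10^-3)^2 = 1.4 × 10^-18
Q > Ksp, so Pb3(PO4)2 will precipitate.

Q = 1.4 × 10^-18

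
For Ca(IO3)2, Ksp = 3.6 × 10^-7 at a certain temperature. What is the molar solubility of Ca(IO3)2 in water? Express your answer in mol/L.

Ca(IO3)2(s) <=> Ca^2+ + 2 IO3^-
Ksp = [Ca^2+][IO3^-]^2
With molar solubility s: [Ca^2+] = s, [IO3^-] = 2s.
Ksp = s(2s)^2 = 4s^3
s = (3.6 × 10^-7 / 4)^(1/3) = 4.5 × 10^-3 M

s ≈ 4.5 x 10^-3 M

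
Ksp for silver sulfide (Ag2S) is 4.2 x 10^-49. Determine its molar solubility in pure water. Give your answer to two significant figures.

s ≈ 4.7e-17 M

Ag2S(s) ⇌ 2 Ag^+(aq) + S^2-(aq)
Ksp = [Ag^+]^2[S^2-]
Let s = molar solubility. Then [Ag^+] = 2s and [S^2-] = s.
Ksp = (2s)^2s = 4s^3
Solving, s = (4.2 x 10^-49/4)^(1/3) = 4.7 x 10^-17 M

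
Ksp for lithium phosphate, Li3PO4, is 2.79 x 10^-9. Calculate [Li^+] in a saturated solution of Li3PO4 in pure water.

Li3PO4(s) ⇌ 3 Li^+ + PO4^3-
Ksp = [Li^+]^3[PO4^3-]
With molar solubility s: [Li^+] = 3s, [PO4^3-] = s.
Ksp = (3s)^3s = 27s^4
Solving, s = (2.79 x 10^-9/27)^(1/4) = 3.188 x 10^-3 M
[Li^+] = 3s = 9.56 × 10^-3 M

[Li^+] = 9.56 x 10^-3 M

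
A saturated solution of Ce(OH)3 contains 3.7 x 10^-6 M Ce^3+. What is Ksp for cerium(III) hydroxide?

Ksp ≈ 5.1 x 10^-21

Ce(OH)3(s) ⇌ Ce^3+(aq) + 3 OH^-(aq)
Stoichiometry gives [OH^-] = (3/1)[Ce^3+] = 1.11 x 10^-5 M.
Ksp = [Ce^3+][OH^-]^3
Ksp = 3.7 x 10^-6 × (1.11 × 10^-5)^3 = 5.1 × 10^-21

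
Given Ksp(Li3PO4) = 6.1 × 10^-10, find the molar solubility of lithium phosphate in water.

Li3PO4(s) ⇌ 3 Li^+(aq) + PO4^3-(aq)
Ksp = [Li^+]^3[PO4^3-]
Let s = molar solubility. Then [Li^+] = 3s and [PO4^3-] = s.
Ksp = (3s)^3s = 27s^4
Solving, s = (6.1 × 10^-10/27)^(1/4) = 2.2 × 10^-3 M

s ≈ 2.2 × 10^-3 M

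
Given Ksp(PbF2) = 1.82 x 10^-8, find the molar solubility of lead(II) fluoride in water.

1.66 × 10^-3 M

PbF2(s) ⇌ Pb^2+(aq) + 2 F^-(aq)
Ksp = [Pb^2+][F^-]^2
For each mole of PbF2 that dissolves: [Pb^2+] = s, [F^-] = 2s.
So Ksp = s × (2s)^2 = 4s^3
s^3 = 1.82 x 10^-8 / 4, so s = 1.66 x 10^-3 M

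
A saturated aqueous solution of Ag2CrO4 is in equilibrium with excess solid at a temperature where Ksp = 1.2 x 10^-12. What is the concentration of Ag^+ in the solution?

[Ag^+] = 1.3 × 10^-4 M

Ag2CrO4(s) ⇌ 2 Ag^+ + CrO4^2-
Ksp = [Ag^+]^2[CrO4^2-]
Let s = molar solubility. Then [Ag^+] = 2s and [CrO4^2-] = s.
So Ksp = (2s)^2 × s = 4s^3
s^3 = 1.2 x 10^-12 / 4, so s = 6.69 × 10^-5 M
[Ag^+] = 2s = 1.3 x 10^-4 M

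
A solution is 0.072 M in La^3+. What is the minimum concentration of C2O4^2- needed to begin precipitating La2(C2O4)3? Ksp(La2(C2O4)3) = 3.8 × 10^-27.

[C2O4^2-] ≈ 9.0e-9 M

La2(C2O4)3(s) ⇌ 2 La^3+ + 3 C2O4^2-
Ksp = [La^3+]^2[C2O4^2-]^3
Precipitation begins when Q = Ksp. With [La^3+] = 0.072 M:
3.8 × 10^-27 = (0.072)^2 × [C2O4^2-]^3
[C2O4^2-] = (3.8 × 10^-27 / 5.18 × 10^-3)^(1/3) = 9.0 × 10^-9 M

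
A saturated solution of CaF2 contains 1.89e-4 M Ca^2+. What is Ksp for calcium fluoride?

2.70 × 10^-11

CaF2(s) ⇌ Ca^2+ + 2 F^-
Stoichiometry gives [F^-] = (2/1)[Ca^2+] = 3.780 × 10^-4 M.
Ksp = [Ca^2+][F^-]^2
Ksp = 1.89 x 10^-4 × (3.780 × 10^-4)^2 = 2.70 × 10^-11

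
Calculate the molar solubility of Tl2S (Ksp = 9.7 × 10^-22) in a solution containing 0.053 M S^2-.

6.8e-11 M

Tl2S(s) ⇌ 2 Tl^+(aq) + S^2-(aq)
Ksp = [Tl^+]^2[S^2-]
Let s be the molar solubility in this solution. [Tl^+] = 2s, [S^2-] = 0.053 + s ≈ 0.053 (since the S^2- already present dominates).
Ksp ≈ (2s)^2 × 0.053
s = 6.8 × 10^-11 M
Check: s = 6.8 × 10^-11 ≪ 0.053, so the approximation is valid.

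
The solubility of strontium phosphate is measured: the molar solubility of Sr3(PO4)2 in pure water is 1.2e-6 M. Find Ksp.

Sr3(PO4)2(s) ⇌ 3 Sr^2+(aq) + 2 PO4^3-(aq)
With molar solubility s: [Sr^2+] = 3s, [PO4^3-] = 2s.
Ksp = [Sr^2+]^3[PO4^3-]^2
Substituting: Ksp = (3s)^3(2s)^2 = 108s^5
Ksp = 108 × (1.2 × 10^-6)^5 = 2.7 × 10^-28

2.7 x 10^-28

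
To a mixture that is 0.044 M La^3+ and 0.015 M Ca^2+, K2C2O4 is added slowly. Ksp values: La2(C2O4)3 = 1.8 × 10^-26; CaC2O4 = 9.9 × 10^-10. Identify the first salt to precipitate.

La2(C2O4)3

Each salt begins to precipitate when Q = Ksp, i.e. when [C2O4^2-] reaches its threshold.
For La2(C2O4)3: 1.8 × 10^-26 = (0.044)^2 × [C2O4^2-]^3  ⇒  [C2O4^2-] = 2.1 x 10^-8 M.
For CaC2O4: 9.9 × 10^-10 = 0.015 × [C2O4^2-]  ⇒  [C2O4^2-] = 6.6 × 10^-8 M.
The salt with the lower threshold [C2O4^2-] precipitates first: La2(C2O4)3.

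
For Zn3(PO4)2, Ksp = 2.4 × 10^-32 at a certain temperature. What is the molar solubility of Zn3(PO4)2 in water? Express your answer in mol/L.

1.9e-7 M

Zn3(PO4)2(s) <=> 3 Zn^2+(aq) + 2 PO4^3-(aq)
Ksp = [Zn^2+]^3[PO4^3-]^2
If s mol/L of Zn3(PO4)2 dissolves, [Zn^2+] = 3s and [PO4^3-] = 2s.
So Ksp = (3s)^3 × (2s)^2 = 108s^5
s = (2.4 × 10^-32 / 108)^(1/5) = 1.9 × 10^-7 M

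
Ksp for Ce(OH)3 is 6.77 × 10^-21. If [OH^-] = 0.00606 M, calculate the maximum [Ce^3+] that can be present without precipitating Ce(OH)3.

[Ce^3+] ≈ 3.04e-14 M

Ce(OH)3(s) ⇌ Ce^3+(aq) + 3 OH^-(aq)
Ksp = [Ce^3+][OH^-]^3
Precipitation begins when Q = Ksp. With [OH^-] = 0.00606 M:
6.77 × 10^-21 = (0.00606)^3 × [Ce^3+]
[Ce^3+] = (6.77 × 10^-21 / 2.225 x 10^-7) = 3.04 x 10^-14 M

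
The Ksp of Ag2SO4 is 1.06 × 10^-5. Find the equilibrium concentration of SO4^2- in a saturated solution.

[SO4^2-] ≈ 1.38 x 10^-2 M

Ag2SO4(s) <=> 2 Ag^+ + SO4^2-
Ksp = [Ag^+]^2[SO4^2-]
For each mole of Ag2SO4 that dissolves: [Ag^+] = 2s, [SO4^2-] = s.
Ksp = (2s)^2s = 4s^3
Solving, s = (1.06 × 10^-5/4)^(1/3) = 1.384 × 10^-2 M
[SO4^2-] = s = 1.38 x 10^-2 M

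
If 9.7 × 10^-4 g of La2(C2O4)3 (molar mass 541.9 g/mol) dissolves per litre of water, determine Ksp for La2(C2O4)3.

Ksp ≈ 2.0 x 10^-27

Molar solubility s = (9.7 × 10^-4 g/L) / (541.9 g/mol) = 1.79 × 10^-6 M.
La2(C2O4)3(s) ⇌ 2 La^3+ + 3 C2O4^2-
For each mole of La2(C2O4)3 that dissolves: [La^3+] = 2s, [C2O4^2-] = 3s.
Ksp = [La^3+]^2[C2O4^2-]^3
Substituting: Ksp = (2s)^2(3s)^3 = 108s^5
With s = 1.79 × 10^-6: Ksp = 2.0 x 10^-27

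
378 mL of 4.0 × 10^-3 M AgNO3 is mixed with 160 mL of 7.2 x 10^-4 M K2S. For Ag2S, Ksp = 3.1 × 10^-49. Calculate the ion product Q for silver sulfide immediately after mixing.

Total volume = 378 + 160 = 538 mL.
[Ag^+] = 4.0 x 10^-3 × (378/538) = 2.81 x 10^-3 M
[S^2-] = 7.2 × 10^-4 × (160/538) = 2.14 × 10^-4 M
Ag2S(s) ⇌ 2 Ag^+ + S^2-, so Q = [Ag^+]^2[S^2-]
Q = (2.81 × 10^-3)^2(2.14 × 10^-4) = 1.7 x 10^-9
Q > Ksp, so Ag2S will precipitate.

Q ≈ 1.7 x 10^-9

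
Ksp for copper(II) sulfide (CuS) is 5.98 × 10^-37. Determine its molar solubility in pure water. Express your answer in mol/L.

s = 7.73 x 10^-19 M

CuS(s) ⇌ Cu^2+(aq) + S^2-(aq)
Ksp = [Cu^2+][S^2-]
Let s = molar solubility. Then [Cu^2+] = s and [S^2-] = s.
Ksp = s^2
s = √(5.98 × 10^-37) = 7.73 x 10^-19 M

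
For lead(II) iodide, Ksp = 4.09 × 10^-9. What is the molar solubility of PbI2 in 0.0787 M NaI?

s = 6.60 × 10^-7 M

PbI2(s) ⇌ Pb^2+ + 2 I^-
Ksp = [Pb^2+][I^-]^2
Let s be the molar solubility in this solution. [Pb^2+] = s, [I^-] = 0.0787 + 2s ≈ 0.0787 (Ksp is small, so little additional dissolves).
Ksp ≈ s × (0.0787)^2
s = 6.60 x 10^-7 M
Check: 2s = 1.3 × 10^-6 ≪ 0.0787, so the approximation is valid.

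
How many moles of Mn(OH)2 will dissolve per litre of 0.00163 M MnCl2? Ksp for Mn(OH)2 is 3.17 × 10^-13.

s = 6.97 × 10^-6 M

Mn(OH)2(s) <=> Mn^2+(aq) + 2 OH^-(aq)
Ksp = [Mn^2+][OH^-]^2
Let s = moles of Mn(OH)2 that dissolve per litre. [Mn^2+] = 0.00163 + s ≈ 0.00163, [OH^-] = 2s (common-ion effect: Mn^2+ is already 0.00163 M).
Ksp ≈ 0.00163 × (2s)^2
s = 6.97 x 10^-6 M
Check: s = 7.0 x 10^-6 ≪ 0.00163, so the approximation is valid.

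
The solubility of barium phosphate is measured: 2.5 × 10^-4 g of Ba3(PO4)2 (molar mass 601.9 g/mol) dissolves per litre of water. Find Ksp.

Ksp ≈ 1.3 x 10^-30

Molar solubility s = (2.5 × 10^-4 g/L) / (601.9 g/mol) = 4.15 x 10^-7 M.
Ba3(PO4)2(s) ⇌ 3 Ba^2+(aq) + 2 PO4^3-(aq)
For each mole of Ba3(PO4)2 that dissolves: [Ba^2+] = 3s, [PO4^3-] = 2s.
Ksp = [Ba^2+]^3[PO4^3-]^2
Ksp = (3s)^3(2s)^2 = 108s^5
With s = 4.15 x 10^-7: Ksp = 1.3 × 10^-30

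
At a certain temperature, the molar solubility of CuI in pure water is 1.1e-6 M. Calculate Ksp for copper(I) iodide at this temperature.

CuI(s) ⇌ Cu^+ + I^-
If s mol/L of CuI dissolves, [Cu^+] = s and [I^-] = s.
Ksp = [Cu^+][I^-]
Ksp = (s)(s) = s^2
With s = 1.1 × 10^-6: Ksp = 1.2 x 10^-12

1.2 × 10^-12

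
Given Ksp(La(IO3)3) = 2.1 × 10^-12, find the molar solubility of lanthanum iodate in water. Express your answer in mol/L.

s ≈ 5.3e-4 M

La(IO3)3(s) ⇌ La^3+ + 3 IO3^-
Ksp = [La^3+][IO3^-]^3
For each mole of La(IO3)3 that dissolves: [La^3+] = s, [IO3^-] = 3s.
So Ksp = s × (3s)^3 = 27s^4
s^4 = 2.1 × 10^-12 / 27, so s = 5.3 × 10^-4 M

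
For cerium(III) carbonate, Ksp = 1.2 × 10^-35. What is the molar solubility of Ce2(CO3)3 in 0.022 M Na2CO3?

Ce2(CO3)3(s) ⇌ 2 Ce^3+(aq) + 3 CO3^2-(aq)
Ksp = [Ce^3+]^2[CO3^2-]^3
Let s = moles of Ce2(CO3)3 that dissolve per litre. [Ce^3+] = 2s, [CO3^2-] = 0.022 + 3s ≈ 0.022 (Ksp is small, so little additional dissolves).
Ksp ≈ (2s)^2 × (0.022)^3
s = 5.3 × 10^-16 M
Check: 3s = 1.6 × 10^-15 ≪ 0.022, so the approximation is valid.

5.3 x 10^-16 M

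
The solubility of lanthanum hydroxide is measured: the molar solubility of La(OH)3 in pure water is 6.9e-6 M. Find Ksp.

Ksp = 6.1 × 10^-20

La(OH)3(s) <=> La^3+ + 3 OH^-
For each mole of La(OH)3 that dissolves: [La^3+] = s, [OH^-] = 3s.
Ksp = [La^3+][OH^-]^3
Ksp = s(3s)^3 = 27s^4
With s = 6.9 × 10^-6: Ksp = 6.1 × 10^-20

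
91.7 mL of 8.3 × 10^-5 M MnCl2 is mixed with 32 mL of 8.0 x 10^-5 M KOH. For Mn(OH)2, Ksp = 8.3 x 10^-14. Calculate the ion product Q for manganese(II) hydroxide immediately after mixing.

Total volume = 91.7 + 32 = 123.7 mL.
[Mn^2+] = 8.3 x 10^-5 × (91.7/123.7) = 6.15 × 10^-5 M
[OH^-] = 8.0 x 10^-5 × (32/123.7) = 2.07 × 10^-5 M
Mn(OH)2(s) ⇌ Mn^2+ + 2 OH^-, so Q = [Mn^2+][OH^-]^2
Q = (6.15 × 10^-5)(2.07 × 10^-5)^2 = 2.6 × 10^-14
Q < Ksp, so no precipitate of Mn(OH)2 forms.

Q = 2.6e-14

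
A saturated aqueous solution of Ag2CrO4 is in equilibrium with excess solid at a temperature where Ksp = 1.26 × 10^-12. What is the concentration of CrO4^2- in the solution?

[CrO4^2-] = 6.80 x 10^-5 M

Ag2CrO4(s) ⇌ 2 Ag^+ + CrO4^2-
Ksp = [Ag^+]^2[CrO4^2-]
Let s = molar solubility. Then [Ag^+] = 2s and [CrO4^2-] = s.
Ksp = (2s)^2s = 4s^3
s^3 = 1.26 × 10^-12 / 4, so s = 6.804 × 10^-5 M
[CrO4^2-] = s = 6.80 × 10^-5 M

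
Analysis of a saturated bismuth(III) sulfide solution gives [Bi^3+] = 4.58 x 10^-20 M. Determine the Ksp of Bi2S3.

Ksp = 6.80 × 10^-97

Bi2S3(s) <=> 2 Bi^3+ + 3 S^2-
Stoichiometry gives [S^2-] = (3/2)[Bi^3+] = 6.870 × 10^-20 M.
Ksp = [Bi^3+]^2[S^2-]^3
Ksp = (4.58 × 10^-20)^2 × (6.870 × 10^-20)^3 = 6.80 x 10^-97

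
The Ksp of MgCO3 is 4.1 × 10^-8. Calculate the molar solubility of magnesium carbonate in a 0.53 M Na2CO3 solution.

MgCO3(s) ⇌ Mg^2+ + CO3^2-
Ksp = [Mg^2+][CO3^2-]
If s mol/L dissolves here, [Mg^2+] = s, [CO3^2-] = 0.53 + s ≈ 0.53 (Ksp is small, so little additional dissolves).
Ksp ≈ s × 0.53
s = 7.7 × 10^-8 M
Check: s = 7.7 × 10^-8 ≪ 0.53, so the approximation is valid.

s ≈ 7.7e-8 M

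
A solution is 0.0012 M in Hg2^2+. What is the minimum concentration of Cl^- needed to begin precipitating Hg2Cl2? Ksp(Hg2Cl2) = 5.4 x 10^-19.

[Cl^-] = 2.1 x 10^-8 M

Hg2Cl2(s) ⇌ Hg2^2+ + 2 Cl^-
Ksp = [Hg2^2+][Cl^-]^2
Precipitation begins when Q = Ksp. With [Hg2^2+] = 0.0012 M:
5.4 x 10^-19 = (0.0012) × [Cl^-]^2
[Cl^-] = (5.4 x 10^-19 / 1.2 x 10^-3)^(1/2) = 2.1 × 10^-8 M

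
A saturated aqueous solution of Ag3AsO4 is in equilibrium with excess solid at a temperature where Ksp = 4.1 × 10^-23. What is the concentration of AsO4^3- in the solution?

1.1e-6 M

Ag3AsO4(s) ⇌ 3 Ag^+(aq) + AsO4^3-(aq)
Ksp = [Ag^+]^3[AsO4^3-]
Let s = molar solubility. Then [Ag^+] = 3s and [AsO4^3-] = s.
So Ksp = (3s)^3 × s = 27s^4
Solving, s = (4.1 × 10^-23/27)^(1/4) = 1.11 × 10^-6 M
[AsO4^3-] = s = 1.1 x 10^-6 M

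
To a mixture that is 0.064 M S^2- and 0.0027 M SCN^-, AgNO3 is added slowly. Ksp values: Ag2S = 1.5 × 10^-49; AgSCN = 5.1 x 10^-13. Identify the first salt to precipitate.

Precipitation of each salt starts when its ion product equals its Ksp.
For Ag2S: 1.5 × 10^-49 = 0.064 × [Ag^+]^2  ⇒  [Ag^+] = 1.5 × 10^-24 M.
For AgSCN: 5.1 x 10^-13 = 0.0027 × [Ag^+]  ⇒  [Ag^+] = 1.9 × 10^-10 M.
The salt with the lower threshold [Ag^+] precipitates first: Ag2S.

Ag2S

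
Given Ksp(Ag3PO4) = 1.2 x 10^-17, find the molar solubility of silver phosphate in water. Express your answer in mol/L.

Ag3PO4(s) <=> 3 Ag^+ + PO4^3-
Ksp = [Ag^+]^3[PO4^3-]
Let s = molar solubility. Then [Ag^+] = 3s and [PO4^3-] = s.
So Ksp = (3s)^3 × s = 27s^4
Solving, s = (1.2 x 10^-17/27)^(1/4) = 2.6 × 10^-5 M

2.6 x 10^-5 M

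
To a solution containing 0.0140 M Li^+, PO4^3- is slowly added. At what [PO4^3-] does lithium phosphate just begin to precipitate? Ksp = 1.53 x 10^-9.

[PO4^3-] = 5.58e-4 M

Li3PO4(s) <=> 3 Li^+ + PO4^3-
Ksp = [Li^+]^3[PO4^3-]
Precipitation begins when Q = Ksp. With [Li^+] = 0.0140 M:
1.53 x 10^-9 = (0.0140)^3 × [PO4^3-]
[PO4^3-] = (1.53 x 10^-9 / 2.744 x 10^-6) = 5.58 × 10^-4 M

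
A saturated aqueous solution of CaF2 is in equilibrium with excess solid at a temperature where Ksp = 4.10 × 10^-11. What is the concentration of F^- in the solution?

[F^-] ≈ 4.34 × 10^-4 M

CaF2(s) ⇌ Ca^2+ + 2 F^-
Ksp = [Ca^2+][F^-]^2
For each mole of CaF2 that dissolves: [Ca^2+] = s, [F^-] = 2s.
So Ksp = s × (2s)^2 = 4s^3
Solving, s = (4.10 × 10^-11/4)^(1/3) = 2.172 x 10^-4 M
[F^-] = 2s = 4.34 × 10^-4 M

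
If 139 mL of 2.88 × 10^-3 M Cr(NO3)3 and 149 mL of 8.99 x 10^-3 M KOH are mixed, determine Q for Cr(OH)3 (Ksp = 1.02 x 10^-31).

Total volume = 139 + 149 = 288 mL.
[Cr^3+] = 2.88 × 10^-3 × (139/288) = 1.390 x 10^-3 M
[OH^-] = 8.99 × 10^-3 × (149/288) = 4.651 × 10^-3 M
Cr(OH)3(s) ⇌ Cr^3+ + 3 OH^-, so Q = [Cr^3+][OH^-]^3
Q = (1.390 x 10^-3)(4.651 x 10^-3)^3 = 1.40 x 10^-10
Q > Ksp, so Cr(OH)3 will precipitate.

Q ≈ 1.40e-10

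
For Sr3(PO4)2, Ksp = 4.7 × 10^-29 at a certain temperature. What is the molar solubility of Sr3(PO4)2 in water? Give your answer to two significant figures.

Sr3(PO4)2(s) <=> 3 Sr^2+ + 2 PO4^3-
Ksp = [Sr^2+]^3[PO4^3-]^2
With molar solubility s: [Sr^2+] = 3s, [PO4^3-] = 2s.
Substituting: Ksp = (3s)^3(2s)^2 = 108s^5
s^5 = 4.7 × 10^-29 / 108, so s = 8.5 × 10^-7 M

s = 8.5 × 10^-7 M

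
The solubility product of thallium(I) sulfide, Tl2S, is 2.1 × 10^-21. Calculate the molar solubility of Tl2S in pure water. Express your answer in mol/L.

s = 8.1 x 10^-8 M

Tl2S(s) ⇌ 2 Tl^+ + S^2-
Ksp = [Tl^+]^2[S^2-]
For each mole of Tl2S that dissolves: [Tl^+] = 2s, [S^2-] = s.
Ksp = (2s)^2s = 4s^3
s^3 = 2.1 × 10^-21 / 4, so s = 8.1 x 10^-8 M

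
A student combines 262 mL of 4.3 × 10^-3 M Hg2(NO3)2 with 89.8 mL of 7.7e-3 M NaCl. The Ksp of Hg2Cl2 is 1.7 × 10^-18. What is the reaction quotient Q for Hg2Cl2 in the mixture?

Total volume = 262 + 89.8 = 351.8 mL.
[Hg2^2+] = 4.3 × 10^-3 × (262/351.8) = 3.20 × 10^-3 M
[Cl^-] = 7.7 × 10^-3 × (89.8/351.8) = 1.97 × 10^-3 M
Hg2Cl2(s) ⇌ Hg2^2+(aq) + 2 Cl^-(aq), so Q = [Hg2^2+][Cl^-]^2
Q = (3.20 x 10^-3)(1.97 × 10^-3)^2 = 1.2 x 10^-8
Q > Ksp, so Hg2Cl2 will precipitate.

Q = 1.2 × 10^-8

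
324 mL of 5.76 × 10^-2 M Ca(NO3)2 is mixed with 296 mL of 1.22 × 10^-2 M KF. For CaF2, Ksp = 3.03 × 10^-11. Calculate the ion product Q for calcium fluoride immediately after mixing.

Q ≈ 1.02 × 10^-6

Total volume = 324 + 296 = 620 mL.
[Ca^2+] = 5.76 × 10^-2 × (324/620) = 3.010 × 10^-2 M
[F^-] = 1.22 × 10^-2 × (296/620) = 5.825 × 10^-3 M
CaF2(s) ⇌ Ca^2+(aq) + 2 F^-(aq), so Q = [Ca^2+][F^-]^2
Q = (3.010 x 10^-2)(5.825 × 10^-3)^2 = 1.02 × 10^-6
Q > Ksp, so CaF2 will precipitate.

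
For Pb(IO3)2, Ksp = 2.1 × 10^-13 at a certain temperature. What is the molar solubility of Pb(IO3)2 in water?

Pb(IO3)2(s) ⇌ Pb^2+(aq) + 2 IO3^-(aq)
Ksp = [Pb^2+][IO3^-]^2
For each mole of Pb(IO3)2 that dissolves: [Pb^2+] = s, [IO3^-] = 2s.
Ksp = s(2s)^2 = 4s^3
s = (2.1 × 10^-13 / 4)^(1/3) = 3.7 × 10^-5 M

s = 3.7e-5 M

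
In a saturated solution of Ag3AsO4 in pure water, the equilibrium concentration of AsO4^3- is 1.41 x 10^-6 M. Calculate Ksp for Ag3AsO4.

Ksp = 1.07e-22

Ag3AsO4(s) <=> 3 Ag^+(aq) + AsO4^3-(aq)
Stoichiometry gives [Ag^+] = (3/1)[AsO4^3-] = 4.230 × 10^-6 M.
Ksp = [Ag^+]^3[AsO4^3-]
Ksp = (4.230 × 10^-6)^3 × 1.41 x 10^-6 = 1.07 × 10^-22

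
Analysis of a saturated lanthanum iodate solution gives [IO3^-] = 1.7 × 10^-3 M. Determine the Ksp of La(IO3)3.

La(IO3)3(s) ⇌ La^3+(aq) + 3 IO3^-(aq)
Stoichiometry gives [La^3+] = (1/3)[IO3^-] = 5.67 × 10^-4 M.
Ksp = [La^3+][IO3^-]^3
Ksp = 5.67 x 10^-4 × (1.7 x 10^-3)^3 = 2.8 × 10^-12

Ksp ≈ 2.8 x 10^-12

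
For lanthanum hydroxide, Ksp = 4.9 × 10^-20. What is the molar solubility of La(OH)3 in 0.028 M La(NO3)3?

s = 4.0 x 10^-7 M

La(OH)3(s) ⇌ La^3+ + 3 OH^-
Ksp = [La^3+][OH^-]^3
Let s be the molar solubility in this solution. [La^3+] = 0.028 + s ≈ 0.028, [OH^-] = 3s (Ksp is small, so little additional dissolves).
Ksp ≈ 0.028 × (3s)^3
s = 4.0 x 10^-7 M
Check: s = 4.0 × 10^-7 ≪ 0.028, so the approximation is valid.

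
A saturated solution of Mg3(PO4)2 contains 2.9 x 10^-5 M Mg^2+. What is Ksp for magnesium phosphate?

Ksp = 9.1 × 10^-24

Mg3(PO4)2(s) ⇌ 3 Mg^2+ + 2 PO4^3-
Stoichiometry gives [PO4^3-] = (2/3)[Mg^2+] = 1.93 × 10^-5 M.
Ksp = [Mg^2+]^3[PO4^3-]^2
Ksp = (2.9 x 10^-5)^3 × (1.93 x 10^-5)^2 = 9.1 × 10^-24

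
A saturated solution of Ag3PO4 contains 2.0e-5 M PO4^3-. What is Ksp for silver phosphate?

Ksp ≈ 4.3 x 10^-18

Ag3PO4(s) ⇌ 3 Ag^+ + PO4^3-
Stoichiometry gives [Ag^+] = (3/1)[PO4^3-] = 6.00 × 10^-5 M.
Ksp = [Ag^+]^3[PO4^3-]
Ksp = (6.00 × 10^-5)^3 × 2.0 × 10^-5 = 4.3 × 10^-18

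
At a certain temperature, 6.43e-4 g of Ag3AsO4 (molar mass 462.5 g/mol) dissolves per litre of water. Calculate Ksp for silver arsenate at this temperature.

Molar solubility s = (6.43 x 10^-4 g/L) / (462.5 g/mol) = 1.390 × 10^-6 M.
Ag3AsO4(s) ⇌ 3 Ag^+(aq) + AsO4^3-(aq)
If s mol/L of Ag3AsO4 dissolves, [Ag^+] = 3s and [AsO4^3-] = s.
Ksp = [Ag^+]^3[AsO4^3-]
So Ksp = (3s)^3 × s = 27s^4
Ksp = 27 × (1.390 × 10^-6)^4 = 1.01 x 10^-22

Ksp = 1.01e-22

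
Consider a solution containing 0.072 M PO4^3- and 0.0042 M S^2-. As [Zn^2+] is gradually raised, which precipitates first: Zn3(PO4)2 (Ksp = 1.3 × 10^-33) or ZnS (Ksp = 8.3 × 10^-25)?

ZnS

Precipitation of each salt starts when its ion product equals its Ksp.
For Zn3(PO4)2: 1.3 × 10^-33 = (0.072)^2 × [Zn^2+]^3  ⇒  [Zn^2+] = 6.3 × 10^-11 M.
For ZnS: 8.3 × 10^-25 = 0.0042 × [Zn^2+]  ⇒  [Zn^2+] = 2.0 × 10^-22 M.
The salt with the lower threshold [Zn^2+] precipitates first: ZnS.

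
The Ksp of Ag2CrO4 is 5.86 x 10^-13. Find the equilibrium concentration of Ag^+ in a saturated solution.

Ag2CrO4(s) ⇌ 2 Ag^+ + CrO4^2-
Ksp = [Ag^+]^2[CrO4^2-]
With molar solubility s: [Ag^+] = 2s, [CrO4^2-] = s.
Substituting: Ksp = (2s)^2s = 4s^3
Solving, s = (5.86 x 10^-13/4)^(1/3) = 5.272 × 10^-5 M
[Ag^+] = 2s = 1.05 × 10^-4 M

1.05e-4 M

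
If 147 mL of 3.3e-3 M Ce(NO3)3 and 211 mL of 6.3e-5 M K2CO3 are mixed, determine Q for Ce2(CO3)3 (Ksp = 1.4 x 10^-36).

Total volume = 147 + 211 = 358 mL.
[Ce^3+] = 3.3 × 10^-3 × (147/358) = 1.36 x 10^-3 M
[CO3^2-] = 6.3 × 10^-5 × (211/358) = 3.71 × 10^-5 M
Ce2(CO3)3(s) ⇌ 2 Ce^3+(aq) + 3 CO3^2-(aq), so Q = [Ce^3+]^2[CO3^2-]^3
Q = (1.36 × 10^-3)^2(3.71 × 10^-5)^3 = 9.4 × 10^-20
Q > Ksp, so Ce2(CO3)3 will precipitate.

Q ≈ 9.4 × 10^-20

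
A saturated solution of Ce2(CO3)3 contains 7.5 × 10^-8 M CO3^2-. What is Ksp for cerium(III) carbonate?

Ce2(CO3)3(s) ⇌ 2 Ce^3+ + 3 CO3^2-
Stoichiometry gives [Ce^3+] = (2/3)[CO3^2-] = 5.00 × 10^-8 M.
Ksp = [Ce^3+]^2[CO3^2-]^3
Ksp = (5.00 × 10^-8)^2 × (7.5 x 10^-8)^3 = 1.1 × 10^-36

1.1 × 10^-36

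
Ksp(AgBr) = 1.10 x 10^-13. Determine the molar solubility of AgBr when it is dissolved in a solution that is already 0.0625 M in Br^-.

1.76e-12 M

AgBr(s) <=> Ag^+(aq) + Br^-(aq)
Ksp = [Ag^+][Br^-]
Let s be the molar solubility in this solution. [Ag^+] = s, [Br^-] = 0.0625 + s ≈ 0.0625 (since the Br^- already present dominates).
Ksp ≈ s × 0.0625
s = 1.76 × 10^-12 M
Check: s = 1.8 × 10^-12 ≪ 0.0625, so the approximation is valid.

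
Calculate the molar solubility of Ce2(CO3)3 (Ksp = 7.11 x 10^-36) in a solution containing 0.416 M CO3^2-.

Ce2(CO3)3(s) <=> 2 Ce^3+(aq) + 3 CO3^2-(aq)
Ksp = [Ce^3+]^2[CO3^2-]^3
Let s be the molar solubility in this solution. [Ce^3+] = 2s, [CO3^2-] = 0.416 + 3s ≈ 0.416 (Ksp is small, so little additional dissolves).
Ksp ≈ (2s)^2 × (0.416)^3
s = 4.97 x 10^-18 M
Check: 3s = 1.5 x 10^-17 ≪ 0.416, so the approximation is valid.

4.97e-18 M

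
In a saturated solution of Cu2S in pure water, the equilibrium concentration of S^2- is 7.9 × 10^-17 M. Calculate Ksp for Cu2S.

Cu2S(s) ⇌ 2 Cu^+(aq) + S^2-(aq)
Stoichiometry gives [Cu^+] = (2/1)[S^2-] = 1.58 × 10^-16 M.
Ksp = [Cu^+]^2[S^2-]
Ksp = (1.58 x 10^-16)^2 × 7.9 × 10^-17 = 2.0 × 10^-48

Ksp ≈ 2.0e-48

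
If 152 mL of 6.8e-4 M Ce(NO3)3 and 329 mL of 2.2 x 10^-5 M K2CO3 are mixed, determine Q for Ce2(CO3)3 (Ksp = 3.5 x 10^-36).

Q ≈ 1.6 × 10^-22

Total volume = 152 + 329 = 481 mL.
[Ce^3+] = 6.8 × 10^-4 × (152/481) = 2.15 × 10^-4 M
[CO3^2-] = 2.2 x 10^-5 × (329/481) = 1.50 × 10^-5 M
Ce2(CO3)3(s) ⇌ 2 Ce^3+(aq) + 3 CO3^2-(aq), so Q = [Ce^3+]^2[CO3^2-]^3
Q = (2.15 x 10^-4)^2(1.50 × 10^-5)^3 = 1.6 × 10^-22
Q > Ksp, so Ce2(CO3)3 will precipitate.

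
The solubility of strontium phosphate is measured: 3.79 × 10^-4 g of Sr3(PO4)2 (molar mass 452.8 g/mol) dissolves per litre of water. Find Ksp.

Molar solubility s = (3.79 x 10^-4 g/L) / (452.8 g/mol) = 8.370 × 10^-7 M.
Sr3(PO4)2(s) ⇌ 3 Sr^2+(aq) + 2 PO4^3-(aq)
With molar solubility s: [Sr^2+] = 3s, [PO4^3-] = 2s.
Ksp = [Sr^2+]^3[PO4^3-]^2
So Ksp = (3s)^3 × (2s)^2 = 108s^5
With s = 8.370 × 10^-7: Ksp = 4.44 x 10^-29

4.44 × 10^-29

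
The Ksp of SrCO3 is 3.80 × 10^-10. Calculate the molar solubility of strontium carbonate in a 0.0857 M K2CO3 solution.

SrCO3(s) <=> Sr^2+(aq) + CO3^2-(aq)
Ksp = [Sr^2+][CO3^2-]
Let s = moles of SrCO3 that dissolve per litre. [Sr^2+] = s, [CO3^2-] = 0.0857 + s ≈ 0.0857 (common-ion effect: CO3^2- is already 0.0857 M).
Ksp ≈ s × 0.0857
s = 4.43 × 10^-9 M
Check: s = 4.4 x 10^-9 ≪ 0.0857, so the approximation is valid.

s = 4.43e-9 M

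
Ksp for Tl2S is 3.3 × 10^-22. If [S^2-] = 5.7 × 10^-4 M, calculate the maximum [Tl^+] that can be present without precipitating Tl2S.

Tl2S(s) ⇌ 2 Tl^+(aq) + S^2-(aq)
Ksp = [Tl^+]^2[S^2-]
Precipitation begins when Q = Ksp. With [S^2-] = 5.7 × 10^-4 M:
3.3 × 10^-22 = (5.7 × 10^-4) × [Tl^+]^2
[Tl^+] = (3.3 × 10^-22 / 5.7 × 10^-4)^(1/2) = 7.6 × 10^-10 M

7.6 × 10^-10 M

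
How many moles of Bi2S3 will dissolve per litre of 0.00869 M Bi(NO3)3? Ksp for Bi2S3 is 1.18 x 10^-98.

Bi2S3(s) ⇌ 2 Bi^3+ + 3 S^2-
Ksp = [Bi^3+]^2[S^2-]^3
Let s = moles of Bi2S3 that dissolve per litre. [Bi^3+] = 0.00869 + 2s ≈ 0.00869, [S^2-] = 3s (since Bi^3+ from Bi(NO3)3 dominates).
Ksp ≈ (0.00869)^2 × (3s)^3
s = 1.80 × 10^-32 M
Check: 2s = 3.6 x 10^-32 ≪ 0.00869, so the approximation is valid.

1.80 × 10^-32 M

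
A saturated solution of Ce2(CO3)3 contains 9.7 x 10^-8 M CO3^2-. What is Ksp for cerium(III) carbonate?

Ce2(CO3)3(s) ⇌ 2 Ce^3+(aq) + 3 CO3^2-(aq)
Stoichiometry gives [Ce^3+] = (2/3)[CO3^2-] = 6.47 × 10^-8 M.
Ksp = [Ce^3+]^2[CO3^2-]^3
Ksp = (6.47 x 10^-8)^2 × (9.7 × 10^-8)^3 = 3.8 x 10^-36

Ksp ≈ 3.8 × 10^-36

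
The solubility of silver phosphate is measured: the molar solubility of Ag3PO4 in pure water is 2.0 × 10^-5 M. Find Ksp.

Ag3PO4(s) <=> 3 Ag^+ + PO4^3-
Let s = molar solubility. Then [Ag^+] = 3s and [PO4^3-] = s.
Ksp = [Ag^+]^3[PO4^3-]
Ksp = (3s)^3s = 27s^4
With s = 2.0 × 10^-5: Ksp = 4.3 × 10^-18

Ksp = 4.3 x 10^-18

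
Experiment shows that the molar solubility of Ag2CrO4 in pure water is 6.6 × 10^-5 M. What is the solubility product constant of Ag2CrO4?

Ksp = 1.1 × 10^-12

Ag2CrO4(s) ⇌ 2 Ag^+ + CrO4^2-
With molar solubility s: [Ag^+] = 2s, [CrO4^2-] = s.
Ksp = [Ag^+]^2[CrO4^2-]
Ksp = (2s)^2s = 4s^3
Ksp = 4 × (6.6 × 10^-5)^3 = 1.1 × 10^-12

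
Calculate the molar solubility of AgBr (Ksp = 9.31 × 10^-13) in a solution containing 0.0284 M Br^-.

AgBr(s) <=> Ag^+ + Br^-
Ksp = [Ag^+][Br^-]
If s mol/L dissolves here, [Ag^+] = s, [Br^-] = 0.0284 + s ≈ 0.0284 (Ksp is small, so little additional dissolves).
Ksp ≈ s × 0.0284
s = 3.28 x 10^-11 M
Check: s = 3.3 x 10^-11 ≪ 0.0284, so the approximation is valid.

s ≈ 3.28 x 10^-11 M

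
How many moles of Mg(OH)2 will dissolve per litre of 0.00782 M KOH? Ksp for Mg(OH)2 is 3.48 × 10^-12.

Mg(OH)2(s) ⇌ Mg^2+ + 2 OH^-
Ksp = [Mg^2+][OH^-]^2
Let s = moles of Mg(OH)2 that dissolve per litre. [Mg^2+] = s, [OH^-] = 0.00782 + 2s ≈ 0.00782 (Ksp is small, so little additional dissolves).
Ksp ≈ s × (0.00782)^2
s = 5.69 × 10^-8 M
Check: 2s = 1.1 × 10^-7 ≪ 0.00782, so the approximation is valid.

5.69 x 10^-8 M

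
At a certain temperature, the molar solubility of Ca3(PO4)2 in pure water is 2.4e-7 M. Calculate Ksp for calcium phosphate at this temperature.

Ca3(PO4)2(s) ⇌ 3 Ca^2+ + 2 PO4^3-
For each mole of Ca3(PO4)2 that dissolves: [Ca^2+] = 3s, [PO4^3-] = 2s.
Ksp = [Ca^2+]^3[PO4^3-]^2
So Ksp = (3s)^3 × (2s)^2 = 108s^5
With s = 2.4 × 10^-7: Ksp = 8.6 x 10^-32

8.6e-32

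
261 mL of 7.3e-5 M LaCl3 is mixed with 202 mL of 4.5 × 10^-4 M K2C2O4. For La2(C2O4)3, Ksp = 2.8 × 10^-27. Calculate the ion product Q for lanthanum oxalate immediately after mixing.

Total volume = 261 + 202 = 463 mL.
[La^3+] = 7.3 × 10^-5 × (261/463) = 4.12 x 10^-5 M
[C2O4^2-] = 4.5 × 10^-4 × (202/463) = 1.96 × 10^-4 M
La2(C2O4)3(s) ⇌ 2 La^3+(aq) + 3 C2O4^2-(aq), so Q = [La^3+]^2[C2O4^2-]^3
Q = (4.12 x 10^-5)^2(1.96 × 10^-4)^3 = 1.3 × 10^-20
Q > Ksp, so La2(C2O4)3 will precipitate.

Q ≈ 1.3 × 10^-20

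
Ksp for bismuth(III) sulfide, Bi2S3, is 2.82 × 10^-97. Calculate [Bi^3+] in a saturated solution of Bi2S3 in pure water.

Bi2S3(s) ⇌ 2 Bi^3+(aq) + 3 S^2-(aq)
Ksp = [Bi^3+]^2[S^2-]^3
If s mol/L of Bi2S3 dissolves, [Bi^3+] = 2s and [S^2-] = 3s.
Substituting: Ksp = (2s)^2(3s)^3 = 108s^5
Solving, s = (2.82 × 10^-97/108)^(1/5) = 1.920 × 10^-20 M
[Bi^3+] = 2s = 3.84 × 10^-20 M

[Bi^3+] = 3.84 × 10^-20 M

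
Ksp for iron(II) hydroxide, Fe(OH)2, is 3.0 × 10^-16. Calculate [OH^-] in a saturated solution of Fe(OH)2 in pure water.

Fe(OH)2(s) ⇌ Fe^2+ + 2 OH^-
Ksp = [Fe^2+][OH^-]^2
Let s = molar solubility. Then [Fe^2+] = s and [OH^-] = 2s.
Substituting: Ksp = s(2s)^2 = 4s^3
s = (3.0 × 10^-16 / 4)^(1/3) = 4.22 × 10^-6 M
[OH^-] = 2s = 8.4 × 10^-6 M

[OH^-] = 8.4 x 10^-6 M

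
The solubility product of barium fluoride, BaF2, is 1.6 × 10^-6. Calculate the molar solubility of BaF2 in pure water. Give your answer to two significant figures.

s ≈ 7.4 x 10^-3 M

BaF2(s) ⇌ Ba^2+(aq) + 2 F^-(aq)
Ksp = [Ba^2+][F^-]^2
Let s = molar solubility. Then [Ba^2+] = s and [F^-] = 2s.
Substituting: Ksp = s(2s)^2 = 4s^3
s^3 = 1.6 × 10^-6 / 4, so s = 7.4 × 10^-3 M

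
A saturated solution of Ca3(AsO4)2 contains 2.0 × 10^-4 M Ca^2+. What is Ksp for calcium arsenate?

Ca3(AsO4)2(s) <=> 3 Ca^2+(aq) + 2 AsO4^3-(aq)
Stoichiometry gives [AsO4^3-] = (2/3)[Ca^2+] = 1.33 x 10^-4 M.
Ksp = [Ca^2+]^3[AsO4^3-]^2
Ksp = (2.0 × 10^-4)^3 × (1.33 x 10^-4)^2 = 1.4 × 10^-19

Ksp = 1.4 × 10^-19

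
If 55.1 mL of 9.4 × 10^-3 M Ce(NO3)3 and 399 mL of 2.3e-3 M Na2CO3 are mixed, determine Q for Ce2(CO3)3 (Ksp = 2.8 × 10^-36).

Total volume = 55.1 + 399 = 454.1 mL.
[Ce^3+] = 9.4 × 10^-3 × (55.1/454.1) = 1.14 × 10^-3 M
[CO3^2-] = 2.3 x 10^-3 × (399/454.1) = 2.02 x 10^-3 M
Ce2(CO3)3(s) <=> 2 Ce^3+(aq) + 3 CO3^2-(aq), so Q = [Ce^3+]^2[CO3^2-]^3
Q = (1.14 x 10^-3)^2(2.02 x 10^-3)^3 = 1.1 x 10^-14
Q > Ksp, so Ce2(CO3)3 will precipitate.

1.1 × 10^-14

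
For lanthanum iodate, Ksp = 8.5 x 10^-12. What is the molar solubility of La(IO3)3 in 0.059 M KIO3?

La(IO3)3(s) ⇌ La^3+(aq) + 3 IO3^-(aq)
Ksp = [La^3+][IO3^-]^3
Let s = moles of La(IO3)3 that dissolve per litre. [La^3+] = s, [IO3^-] = 0.059 + 3s ≈ 0.059 (Ksp is small, so little additional dissolves).
Ksp ≈ s × (0.059)^3
s = 4.1 × 10^-8 M
Check: 3s = 1.2 x 10^-7 ≪ 0.059, so the approximation is valid.

4.1e-8 M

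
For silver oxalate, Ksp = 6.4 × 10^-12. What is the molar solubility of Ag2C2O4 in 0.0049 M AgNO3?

Ag2C2O4(s) ⇌ 2 Ag^+(aq) + C2O4^2-(aq)
Ksp = [Ag^+]^2[C2O4^2-]
If s mol/L dissolves here, [Ag^+] = 0.0049 + 2s ≈ 0.0049, [C2O4^2-] = s (since Ag^+ from AgNO3 dominates).
Ksp ≈ (0.0049)^2 × s
s = 2.7 x 10^-7 M
Check: 2s = 5.3 x 10^-7 ≪ 0.0049, so the approximation is valid.

s ≈ 2.7 x 10^-7 M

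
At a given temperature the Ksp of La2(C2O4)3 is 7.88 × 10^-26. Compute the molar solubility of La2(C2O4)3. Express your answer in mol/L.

La2(C2O4)3(s) ⇌ 2 La^3+(aq) + 3 C2O4^2-(aq)
Ksp = [La^3+]^2[C2O4^2-]^3
For each mole of La2(C2O4)3 that dissolves: [La^3+] = 2s, [C2O4^2-] = 3s.
Ksp = (2s)^2(3s)^3 = 108s^5
Solving, s = (7.88 × 10^-26/108)^(1/5) = 3.74 × 10^-6 M

s ≈ 3.74 × 10^-6 M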